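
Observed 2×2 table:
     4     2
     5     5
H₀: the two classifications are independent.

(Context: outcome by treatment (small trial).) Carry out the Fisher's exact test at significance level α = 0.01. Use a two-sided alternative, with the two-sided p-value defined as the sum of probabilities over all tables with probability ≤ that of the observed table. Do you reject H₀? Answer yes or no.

Margins: r₁=6, r₂=10, c₁=9, c₂=7, n=16
p_obs = C(6,4)·C(10,5)/C(16,9); sum pmf over tables with pmf ≤ p_obs
p-value (two-sided) = 0.63287
At α=0.01: p ≥ α → fail to reject H₀

reject H₀: no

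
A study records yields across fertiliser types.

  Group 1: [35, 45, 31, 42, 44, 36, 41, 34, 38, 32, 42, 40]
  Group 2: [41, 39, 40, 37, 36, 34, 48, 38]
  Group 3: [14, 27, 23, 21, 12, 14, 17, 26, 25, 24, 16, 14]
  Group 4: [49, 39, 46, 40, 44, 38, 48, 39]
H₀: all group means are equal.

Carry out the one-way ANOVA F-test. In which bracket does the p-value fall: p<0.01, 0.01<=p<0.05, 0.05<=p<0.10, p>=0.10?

p-value bracket: p<0.01

Group means [38.33, 39.12, 19.42, 42.88], grand mean 33.725
SSB = Σnᵢ(x̄ᵢ−x̄)² = 3614.642; SSW = ΣΣ(x−x̄ᵢ)² = 833.333
MSB = 3614.642/3 = 1204.8806; MSW = 833.333/36 = 23.1481
F = MSB/MSW = 52.0508
df = (3, 36)
p-value (upper-tail) = 0.00000
→ bracket: p<0.01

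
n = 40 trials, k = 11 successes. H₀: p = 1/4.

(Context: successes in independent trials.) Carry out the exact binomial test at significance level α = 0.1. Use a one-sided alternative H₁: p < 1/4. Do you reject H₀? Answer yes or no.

Exact binomial: n=40, k=11, p₀=1/4=0.2500
P(X≤11) from Σ C(n,i)·p₀^i·(1−p₀)^(n−i)
p-value (one-sided, H₁ less) = 0.71514
At α=0.1: p ≥ α → fail to reject H₀

reject H₀: no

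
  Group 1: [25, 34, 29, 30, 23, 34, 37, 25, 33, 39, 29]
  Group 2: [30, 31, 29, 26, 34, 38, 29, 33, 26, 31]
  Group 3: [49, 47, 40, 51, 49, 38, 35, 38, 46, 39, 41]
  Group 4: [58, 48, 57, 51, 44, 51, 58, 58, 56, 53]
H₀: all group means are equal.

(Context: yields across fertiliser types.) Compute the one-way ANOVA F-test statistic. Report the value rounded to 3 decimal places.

Group means [30.73, 30.70, 43.00, 53.40], grand mean 39.333
SSB = Σnᵢ(x̄ᵢ−x̄)² = 3686.652; SSW = ΣΣ(x−x̄ᵢ)² = 902.682
MSB = 3686.652/3 = 1228.8838; MSW = 902.682/38 = 23.7548
F = MSB/MSW = 51.7321
df = (3, 38)

test statistic = 51.732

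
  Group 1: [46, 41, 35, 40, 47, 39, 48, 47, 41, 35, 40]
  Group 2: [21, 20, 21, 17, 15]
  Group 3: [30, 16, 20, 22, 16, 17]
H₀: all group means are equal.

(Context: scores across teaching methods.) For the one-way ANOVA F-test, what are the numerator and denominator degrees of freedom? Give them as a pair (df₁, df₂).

k = 3 groups, N = 22 total
df = (k−1, N−k) = (3−1, 22−3) = (2, 19)

degrees of freedom = [2, 19]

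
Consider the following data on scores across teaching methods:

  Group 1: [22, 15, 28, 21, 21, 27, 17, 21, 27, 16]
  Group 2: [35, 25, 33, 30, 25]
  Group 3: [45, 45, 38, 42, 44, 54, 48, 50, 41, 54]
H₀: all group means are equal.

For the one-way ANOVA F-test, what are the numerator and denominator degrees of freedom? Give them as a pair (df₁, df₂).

k = 3 groups, N = 25 total
df = (k−1, N−k) = (3−1, 25−3) = (2, 22)

degrees of freedom = [2, 22]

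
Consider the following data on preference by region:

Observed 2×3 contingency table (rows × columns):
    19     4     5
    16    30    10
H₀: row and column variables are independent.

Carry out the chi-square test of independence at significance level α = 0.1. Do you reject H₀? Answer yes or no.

reject H₀: yes

Row totals [28, 56], col totals [35, 34, 15], n=84
χ² = (19−11.67)²/11.67 + (4−11.33)²/11.33 + (5−5.00)²/5.00 + (16−23.33)²/23.33 + (30−22.67)²/22.67 + (10−10.00)²/10.00 = 14.0319
df = 2
p-value (upper-tail) = 0.00090
At α=0.1: p < α → reject H₀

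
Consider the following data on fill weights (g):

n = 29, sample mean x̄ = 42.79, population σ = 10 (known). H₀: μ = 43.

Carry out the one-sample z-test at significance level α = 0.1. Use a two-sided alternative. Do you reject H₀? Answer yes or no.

reject H₀: no

SE = σ/√n = 10/√29 = 1.8570
z = (x̄−μ₀)/SE = (42.79−43)/1.8570 = -0.1131
p-value (two-sided) = 0.90996
At α=0.1: p ≥ α → fail to reject H₀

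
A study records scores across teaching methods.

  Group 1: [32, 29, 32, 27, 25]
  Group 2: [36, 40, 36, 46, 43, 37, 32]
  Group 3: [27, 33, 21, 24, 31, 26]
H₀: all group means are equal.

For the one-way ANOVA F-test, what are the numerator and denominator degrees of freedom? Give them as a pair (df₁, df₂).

k = 3 groups, N = 18 total
df = (k−1, N−k) = (3−1, 18−3) = (2, 15)

degrees of freedom = [2, 15]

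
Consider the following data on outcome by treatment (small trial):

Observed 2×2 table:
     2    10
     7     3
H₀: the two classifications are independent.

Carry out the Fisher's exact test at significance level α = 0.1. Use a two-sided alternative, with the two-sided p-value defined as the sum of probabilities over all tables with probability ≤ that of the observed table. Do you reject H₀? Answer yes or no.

Margins: r₁=12, r₂=10, c₁=9, c₂=13, n=22
p_obs = C(12,2)·C(10,7)/C(22,9); sum pmf over tables with pmf ≤ p_obs
p-value (two-sided) = 0.02742
At α=0.1: p < α → reject H₀

reject H₀: yes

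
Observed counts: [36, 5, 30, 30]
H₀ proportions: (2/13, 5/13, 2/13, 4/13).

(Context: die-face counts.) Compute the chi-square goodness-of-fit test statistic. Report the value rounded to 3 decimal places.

test statistic = 69.931

n = 101; E_i = n·p_i = [15.54, 38.85, 15.54, 31.08]
χ² = (36−15.54)²/15.54 + (5−38.85)²/38.85 + (30−15.54)²/15.54 + (30−31.08)²/31.08 = 69.9307
df = 3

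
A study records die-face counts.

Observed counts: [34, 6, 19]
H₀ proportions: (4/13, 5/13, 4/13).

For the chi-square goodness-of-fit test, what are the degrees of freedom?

degrees of freedom = 2

df = k − 1 = 3 − 1 = 2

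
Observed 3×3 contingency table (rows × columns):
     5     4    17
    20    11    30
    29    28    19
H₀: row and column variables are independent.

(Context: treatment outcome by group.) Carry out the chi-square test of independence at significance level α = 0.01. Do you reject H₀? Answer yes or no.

Row totals [26, 61, 76], col totals [54, 43, 66], n=163
χ² = (5−8.61)²/8.61 + (4−6.86)²/6.86 + (17−10.53)²/10.53 + (20−20.21)²/20.21 + (11−16.09)²/16.09 + (30−24.70)²/24.70 + (29−25.18)²/25.18 + (28−20.05)²/20.05 + (19−30.77)²/30.77 = 17.6751
df = 4
p-value (upper-tail) = 0.00143
At α=0.01: p < α → reject H₀

reject H₀: yes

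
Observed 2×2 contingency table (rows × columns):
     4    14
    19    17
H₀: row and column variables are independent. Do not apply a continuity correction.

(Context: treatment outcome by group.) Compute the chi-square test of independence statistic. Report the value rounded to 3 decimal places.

test statistic = 4.582

Row totals [18, 36], col totals [23, 31], n=54
χ² = (4−7.67)²/7.67 + (14−10.33)²/10.33 + (19−15.33)²/15.33 + (17−20.67)²/20.67 = 4.5820
df = 1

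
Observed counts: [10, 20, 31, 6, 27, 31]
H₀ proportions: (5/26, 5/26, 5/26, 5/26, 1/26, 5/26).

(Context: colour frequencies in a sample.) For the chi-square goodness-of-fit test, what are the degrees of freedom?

df = k − 1 = 6 − 1 = 5

degrees of freedom = 5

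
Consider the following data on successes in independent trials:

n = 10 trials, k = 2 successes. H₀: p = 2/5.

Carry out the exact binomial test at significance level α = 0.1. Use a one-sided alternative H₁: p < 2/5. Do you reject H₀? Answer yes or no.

Exact binomial: n=10, k=2, p₀=2/5=0.4000
P(X≤2) from Σ C(n,i)·p₀^i·(1−p₀)^(n−i)
p-value (one-sided, H₁ less) = 0.16729
At α=0.1: p ≥ α → fail to reject H₀

reject H₀: no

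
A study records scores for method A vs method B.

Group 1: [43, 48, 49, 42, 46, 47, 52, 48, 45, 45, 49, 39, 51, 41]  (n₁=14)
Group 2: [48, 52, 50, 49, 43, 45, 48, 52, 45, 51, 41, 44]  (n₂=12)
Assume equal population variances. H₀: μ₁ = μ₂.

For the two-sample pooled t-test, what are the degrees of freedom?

df = n₁ + n₂ − 2 = 14 + 12 − 2 = 24

degrees of freedom = 24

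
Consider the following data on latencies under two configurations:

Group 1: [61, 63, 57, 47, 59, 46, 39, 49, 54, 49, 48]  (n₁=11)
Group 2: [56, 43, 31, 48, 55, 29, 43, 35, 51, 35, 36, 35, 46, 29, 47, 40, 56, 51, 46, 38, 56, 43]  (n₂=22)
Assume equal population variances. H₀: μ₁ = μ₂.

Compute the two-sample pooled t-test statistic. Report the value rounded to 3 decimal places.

test statistic = 2.854

x̄₁=52.000, s₁=7.376, n₁=11
x̄₂=43.136, s₂=8.860, n₂=22
s_p² = [10·7.376² + 21·8.860²]/31 = 70.7287
SE = √(s_p²·(1/11+1/22)) = 3.1056
t = (52.000−43.136)/3.1056 = 2.8541
df = 31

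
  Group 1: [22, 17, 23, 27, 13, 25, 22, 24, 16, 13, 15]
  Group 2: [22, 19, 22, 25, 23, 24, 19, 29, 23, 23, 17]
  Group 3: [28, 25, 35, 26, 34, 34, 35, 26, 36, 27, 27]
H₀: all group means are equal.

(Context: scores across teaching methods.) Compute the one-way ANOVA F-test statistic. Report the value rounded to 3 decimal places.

Group means [19.73, 22.36, 30.27], grand mean 24.121
SSB = Σnᵢ(x̄ᵢ−x̄)² = 662.606; SSW = ΣΣ(x−x̄ᵢ)² = 556.909
MSB = 662.606/2 = 331.3030; MSW = 556.909/30 = 18.5636
F = MSB/MSW = 17.8469
df = (2, 30)

test statistic = 17.847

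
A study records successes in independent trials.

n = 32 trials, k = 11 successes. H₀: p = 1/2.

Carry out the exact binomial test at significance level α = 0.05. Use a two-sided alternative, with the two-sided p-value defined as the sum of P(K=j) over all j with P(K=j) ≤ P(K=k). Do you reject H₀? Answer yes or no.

Exact binomial: n=32, k=11, p₀=1/2=0.5000
P(X=j) = C(n,j)·p₀^j·(1−p₀)^(n−j); p = Σ P(X=j) over j with P(X=j) ≤ P(X=11)
p-value (two-sided) = 0.11018
At α=0.05: p ≥ α → fail to reject H₀

reject H₀: no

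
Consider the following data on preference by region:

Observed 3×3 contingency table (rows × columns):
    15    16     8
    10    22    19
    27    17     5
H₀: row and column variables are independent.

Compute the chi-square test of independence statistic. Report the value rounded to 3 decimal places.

Row totals [39, 51, 49], col totals [52, 55, 32], n=139
χ² = (15−14.59)²/14.59 + (16−15.43)²/15.43 + (8−8.98)²/8.98 + (10−19.08)²/19.08 + (22−20.18)²/20.18 + (19−11.74)²/11.74 + (27−18.33)²/18.33 + (17−19.39)²/19.39 + (5−11.28)²/11.28 = 17.0024
df = 4

test statistic = 17.002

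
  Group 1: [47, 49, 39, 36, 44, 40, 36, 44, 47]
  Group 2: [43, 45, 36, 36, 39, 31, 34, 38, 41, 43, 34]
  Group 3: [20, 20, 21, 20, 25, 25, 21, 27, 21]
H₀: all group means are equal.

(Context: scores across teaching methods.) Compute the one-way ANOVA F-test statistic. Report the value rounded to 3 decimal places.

test statistic = 60.525

Group means [42.44, 38.18, 22.22], grand mean 34.552
SSB = Σnᵢ(x̄ᵢ−x̄)² = 2073.758; SSW = ΣΣ(x−x̄ᵢ)² = 445.414
MSB = 2073.758/2 = 1036.8791; MSW = 445.414/26 = 17.1313
F = MSB/MSW = 60.5254
df = (2, 26)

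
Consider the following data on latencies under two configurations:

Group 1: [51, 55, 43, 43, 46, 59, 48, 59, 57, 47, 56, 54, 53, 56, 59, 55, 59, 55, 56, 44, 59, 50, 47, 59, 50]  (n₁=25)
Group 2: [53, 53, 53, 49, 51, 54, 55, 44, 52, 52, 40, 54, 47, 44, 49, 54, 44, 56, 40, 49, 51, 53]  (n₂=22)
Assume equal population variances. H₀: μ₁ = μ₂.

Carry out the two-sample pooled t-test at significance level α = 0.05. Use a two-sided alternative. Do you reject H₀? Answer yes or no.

reject H₀: no

x̄₁=52.800, s₁=5.477, n₁=25
x̄₂=49.864, s₂=4.754, n₂=22
s_p² = [24·5.477² + 21·4.754²]/45 = 26.5465
SE = √(s_p²·(1/25+1/22)) = 1.5062
t = (52.800−49.864)/1.5062 = 1.9496
df = 45
p-value (two-sided) = 0.05748
At α=0.05: p ≥ α → fail to reject H₀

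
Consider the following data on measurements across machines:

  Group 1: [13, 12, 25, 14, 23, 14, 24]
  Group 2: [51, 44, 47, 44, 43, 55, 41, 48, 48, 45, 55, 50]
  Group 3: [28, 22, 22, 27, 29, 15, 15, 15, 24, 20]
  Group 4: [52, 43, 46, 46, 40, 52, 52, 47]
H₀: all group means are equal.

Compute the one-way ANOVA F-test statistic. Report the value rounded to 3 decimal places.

test statistic = 91.421

Group means [17.86, 47.58, 21.70, 47.25], grand mean 34.892
SSB = Σnᵢ(x̄ᵢ−x̄)² = 6926.194; SSW = ΣΣ(x−x̄ᵢ)² = 833.374
MSB = 6926.194/3 = 2308.7313; MSW = 833.374/33 = 25.2538
F = MSB/MSW = 91.4213
df = (3, 33)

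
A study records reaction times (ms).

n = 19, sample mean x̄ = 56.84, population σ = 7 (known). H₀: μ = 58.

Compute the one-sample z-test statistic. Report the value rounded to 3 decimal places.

test statistic = -0.722

SE = σ/√n = 7/√19 = 1.6059
z = (x̄−μ₀)/SE = (56.84−58)/1.6059 = -0.7223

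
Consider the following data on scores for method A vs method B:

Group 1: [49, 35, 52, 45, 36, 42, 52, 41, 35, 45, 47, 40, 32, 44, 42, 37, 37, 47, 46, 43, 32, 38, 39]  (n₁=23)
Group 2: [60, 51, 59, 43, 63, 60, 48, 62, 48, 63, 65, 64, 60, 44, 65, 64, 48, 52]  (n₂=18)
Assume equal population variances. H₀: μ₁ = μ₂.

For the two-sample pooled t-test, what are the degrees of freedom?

df = n₁ + n₂ − 2 = 23 + 18 − 2 = 39

degrees of freedom = 39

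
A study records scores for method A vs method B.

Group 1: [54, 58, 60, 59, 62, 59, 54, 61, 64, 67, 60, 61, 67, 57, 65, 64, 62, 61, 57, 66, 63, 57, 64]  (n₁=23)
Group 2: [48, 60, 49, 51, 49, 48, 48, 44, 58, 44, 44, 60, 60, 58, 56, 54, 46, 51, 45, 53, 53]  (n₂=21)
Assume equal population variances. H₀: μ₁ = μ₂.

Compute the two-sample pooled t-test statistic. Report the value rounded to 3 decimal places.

x̄₁=60.957, s₁=3.760, n₁=23
x̄₂=51.381, s₂=5.581, n₂=21
s_p² = [22·3.760² + 20·5.581²]/42 = 22.2359
SE = √(s_p²·(1/23+1/21)) = 1.4232
t = (60.957−51.381)/1.4232 = 6.7280
df = 42

test statistic = 6.728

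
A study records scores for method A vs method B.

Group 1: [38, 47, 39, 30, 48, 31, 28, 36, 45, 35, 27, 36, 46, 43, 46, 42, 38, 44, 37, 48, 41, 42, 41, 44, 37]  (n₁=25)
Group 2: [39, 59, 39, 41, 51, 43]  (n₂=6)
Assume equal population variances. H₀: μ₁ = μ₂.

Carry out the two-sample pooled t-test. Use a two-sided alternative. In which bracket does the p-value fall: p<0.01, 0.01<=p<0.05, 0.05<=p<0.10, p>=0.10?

x̄₁=39.560, s₁=6.117, n₁=25
x̄₂=45.333, s₂=8.042, n₂=6
s_p² = [24·6.117² + 5·8.042²]/29 = 42.1205
SE = √(s_p²·(1/25+1/6)) = 2.9504
t = (39.560−45.333)/2.9504 = -1.9568
df = 29
p-value (two-sided) = 0.06006
→ bracket: 0.05<=p<0.10

p-value bracket: 0.05<=p<0.10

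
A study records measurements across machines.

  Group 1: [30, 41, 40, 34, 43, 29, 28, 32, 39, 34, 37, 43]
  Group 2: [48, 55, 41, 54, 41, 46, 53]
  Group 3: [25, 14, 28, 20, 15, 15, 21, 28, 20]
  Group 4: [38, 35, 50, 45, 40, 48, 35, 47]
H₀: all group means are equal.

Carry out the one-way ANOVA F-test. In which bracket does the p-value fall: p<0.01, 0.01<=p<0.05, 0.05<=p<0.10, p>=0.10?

Group means [35.83, 48.29, 20.67, 42.25], grand mean 35.889
SSB = Σnᵢ(x̄ᵢ−x̄)² = 3484.960; SSW = ΣΣ(x−x̄ᵢ)² = 1020.595
MSB = 3484.960/3 = 1161.6534; MSW = 1020.595/32 = 31.8936
F = MSB/MSW = 36.4228
df = (3, 32)
p-value (upper-tail) = 0.00000
→ bracket: p<0.01

p-value bracket: p<0.01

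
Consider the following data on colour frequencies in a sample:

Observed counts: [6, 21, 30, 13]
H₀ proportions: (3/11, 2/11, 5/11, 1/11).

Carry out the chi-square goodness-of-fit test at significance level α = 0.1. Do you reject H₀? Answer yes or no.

n = 70; E_i = n·p_i = [19.09, 12.73, 31.82, 6.36]
χ² = (6−19.09)²/19.09 + (21−12.73)²/12.73 + (30−31.82)²/31.82 + (13−6.36)²/6.36 = 21.3786
df = 3
p-value (upper-tail) = 0.00009
At α=0.1: p < α → reject H₀

reject H₀: yes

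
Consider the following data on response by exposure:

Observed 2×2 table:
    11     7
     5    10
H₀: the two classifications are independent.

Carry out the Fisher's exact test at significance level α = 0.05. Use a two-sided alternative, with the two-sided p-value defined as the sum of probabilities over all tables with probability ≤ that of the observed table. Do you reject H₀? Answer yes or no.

Margins: r₁=18, r₂=15, c₁=16, c₂=17, n=33
p_obs = C(18,11)·C(15,5)/C(33,16); sum pmf over tables with pmf ≤ p_obs
p-value (two-sided) = 0.16632
At α=0.05: p ≥ α → fail to reject H₀

reject H₀: no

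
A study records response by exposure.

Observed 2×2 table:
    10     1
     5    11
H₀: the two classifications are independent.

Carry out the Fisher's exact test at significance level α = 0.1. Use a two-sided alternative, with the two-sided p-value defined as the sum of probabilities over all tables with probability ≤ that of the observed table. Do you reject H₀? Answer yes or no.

reject H₀: yes

Margins: r₁=11, r₂=16, c₁=15, c₂=12, n=27
p_obs = C(11,10)·C(16,5)/C(27,15); sum pmf over tables with pmf ≤ p_obs
p-value (two-sided) = 0.00472
At α=0.1: p < α → reject H₀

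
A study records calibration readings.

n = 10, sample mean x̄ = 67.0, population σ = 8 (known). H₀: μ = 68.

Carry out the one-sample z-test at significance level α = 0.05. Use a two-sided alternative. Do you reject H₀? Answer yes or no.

reject H₀: no

SE = σ/√n = 8/√10 = 2.5298
z = (x̄−μ₀)/SE = (67.0−68)/2.5298 = -0.3953
p-value (two-sided) = 0.69263
At α=0.05: p ≥ α → fail to reject H₀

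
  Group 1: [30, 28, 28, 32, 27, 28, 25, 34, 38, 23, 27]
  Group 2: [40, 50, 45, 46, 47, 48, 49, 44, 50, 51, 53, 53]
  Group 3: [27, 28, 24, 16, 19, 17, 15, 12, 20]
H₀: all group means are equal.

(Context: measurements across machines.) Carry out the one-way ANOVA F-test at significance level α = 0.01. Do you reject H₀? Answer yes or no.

reject H₀: yes

Group means [29.09, 48.00, 19.78], grand mean 33.562
SSB = Σnᵢ(x̄ᵢ−x̄)² = 4431.410; SSW = ΣΣ(x−x̄ᵢ)² = 584.465
MSB = 4431.410/2 = 2215.7052; MSW = 584.465/29 = 20.1540
F = MSB/MSW = 109.9390
df = (2, 29)
p-value (upper-tail) = 0.00000
At α=0.01: p < α → reject H₀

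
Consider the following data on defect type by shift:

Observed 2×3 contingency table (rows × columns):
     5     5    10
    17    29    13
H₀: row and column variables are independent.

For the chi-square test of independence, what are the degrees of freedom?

degrees of freedom = 2

df = (r−1)(c−1) = (2−1)·(3−1) = 2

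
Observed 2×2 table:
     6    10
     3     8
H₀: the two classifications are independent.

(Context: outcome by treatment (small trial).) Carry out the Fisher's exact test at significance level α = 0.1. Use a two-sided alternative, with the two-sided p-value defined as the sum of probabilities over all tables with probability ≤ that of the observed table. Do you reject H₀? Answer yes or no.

reject H₀: no

Margins: r₁=16, r₂=11, c₁=9, c₂=18, n=27
p_obs = C(16,6)·C(11,3)/C(27,9); sum pmf over tables with pmf ≤ p_obs
p-value (two-sided) = 0.69245
At α=0.1: p ≥ α → fail to reject H₀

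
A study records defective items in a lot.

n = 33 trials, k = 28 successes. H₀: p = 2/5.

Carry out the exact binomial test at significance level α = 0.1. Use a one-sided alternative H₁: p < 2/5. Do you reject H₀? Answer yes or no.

reject H₀: no

Exact binomial: n=33, k=28, p₀=2/5=0.4000
P(X≤28) from Σ C(n,i)·p₀^i·(1−p₀)^(n−i)
p-value (one-sided, H₁ less) = 1.00000
At α=0.1: p ≥ α → fail to reject H₀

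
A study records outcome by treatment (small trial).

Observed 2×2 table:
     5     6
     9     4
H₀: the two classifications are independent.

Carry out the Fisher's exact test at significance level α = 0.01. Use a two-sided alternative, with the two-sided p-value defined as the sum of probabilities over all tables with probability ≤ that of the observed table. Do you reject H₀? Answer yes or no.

reject H₀: no

Margins: r₁=11, r₂=13, c₁=14, c₂=10, n=24
p_obs = C(11,5)·C(13,9)/C(24,14); sum pmf over tables with pmf ≤ p_obs
p-value (two-sided) = 0.40810
At α=0.01: p ≥ α → fail to reject H₀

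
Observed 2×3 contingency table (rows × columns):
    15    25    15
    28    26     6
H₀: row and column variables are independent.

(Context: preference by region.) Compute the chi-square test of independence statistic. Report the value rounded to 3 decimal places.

Row totals [55, 60], col totals [43, 51, 21], n=115
χ² = (15−20.57)²/20.57 + (25−24.39)²/24.39 + (15−10.04)²/10.04 + (28−22.43)²/22.43 + (26−26.61)²/26.61 + (6−10.96)²/10.96 = 7.6040
df = 2

test statistic = 7.604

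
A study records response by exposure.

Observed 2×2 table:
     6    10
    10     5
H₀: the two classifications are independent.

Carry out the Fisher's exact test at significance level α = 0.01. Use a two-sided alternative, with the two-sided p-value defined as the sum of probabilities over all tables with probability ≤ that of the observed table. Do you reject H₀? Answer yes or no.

Margins: r₁=16, r₂=15, c₁=16, c₂=15, n=31
p_obs = C(16,6)·C(15,10)/C(31,16); sum pmf over tables with pmf ≤ p_obs
p-value (two-sided) = 0.15561
At α=0.01: p ≥ α → fail to reject H₀

reject H₀: no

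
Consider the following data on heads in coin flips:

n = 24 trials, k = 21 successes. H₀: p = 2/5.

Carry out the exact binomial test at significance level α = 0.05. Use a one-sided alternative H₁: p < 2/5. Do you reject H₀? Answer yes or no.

Exact binomial: n=24, k=21, p₀=2/5=0.4000
P(X≤21) from Σ C(n,i)·p₀^i·(1−p₀)^(n−i)
p-value (one-sided, H₁ less) = 1.00000
At α=0.05: p ≥ α → fail to reject H₀

reject H₀: no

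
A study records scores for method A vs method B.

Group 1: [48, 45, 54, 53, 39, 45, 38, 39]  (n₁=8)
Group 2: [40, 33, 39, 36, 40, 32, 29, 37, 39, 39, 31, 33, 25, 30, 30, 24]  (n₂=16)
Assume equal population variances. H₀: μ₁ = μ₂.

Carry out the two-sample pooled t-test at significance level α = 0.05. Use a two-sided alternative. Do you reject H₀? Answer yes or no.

reject H₀: yes

x̄₁=45.125, s₁=6.266, n₁=8
x̄₂=33.562, s₂=5.228, n₂=16
s_p² = [7·6.266² + 15·5.228²]/22 = 31.1278
SE = √(s_p²·(1/8+1/16)) = 2.4159
t = (45.125−33.562)/2.4159 = 4.7860
df = 22
p-value (two-sided) = 0.00009
At α=0.05: p < α → reject H₀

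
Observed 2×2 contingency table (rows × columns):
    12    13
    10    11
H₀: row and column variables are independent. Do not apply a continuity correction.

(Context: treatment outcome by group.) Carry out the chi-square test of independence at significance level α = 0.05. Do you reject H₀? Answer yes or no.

reject H₀: no

Row totals [25, 21], col totals [22, 24], n=46
χ² = (12−11.96)²/11.96 + (13−13.04)²/13.04 + (10−10.04)²/10.04 + (11−10.96)²/10.96 = 0.0007
df = 1
p-value (upper-tail) = 0.97945
At α=0.05: p ≥ α → fail to reject H₀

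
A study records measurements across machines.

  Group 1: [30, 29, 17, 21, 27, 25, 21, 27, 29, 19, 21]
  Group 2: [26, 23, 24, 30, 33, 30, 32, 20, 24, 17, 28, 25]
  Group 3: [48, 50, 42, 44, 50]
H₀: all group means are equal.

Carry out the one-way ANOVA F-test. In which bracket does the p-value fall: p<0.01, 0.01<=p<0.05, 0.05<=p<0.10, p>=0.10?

p-value bracket: p<0.01

Group means [24.18, 26.00, 46.80], grand mean 29.000
SSB = Σnᵢ(x̄ᵢ−x̄)² = 1947.564; SSW = ΣΣ(x−x̄ᵢ)² = 514.436
MSB = 1947.564/2 = 973.7818; MSW = 514.436/25 = 20.5775
F = MSB/MSW = 47.3228
df = (2, 25)
p-value (upper-tail) = 0.00000
→ bracket: p<0.01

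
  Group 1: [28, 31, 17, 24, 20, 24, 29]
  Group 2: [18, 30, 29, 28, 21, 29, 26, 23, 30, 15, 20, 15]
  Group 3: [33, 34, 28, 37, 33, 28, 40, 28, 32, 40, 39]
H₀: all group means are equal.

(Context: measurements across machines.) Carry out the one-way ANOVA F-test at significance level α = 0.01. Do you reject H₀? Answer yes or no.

Group means [24.71, 23.67, 33.82], grand mean 27.633
SSB = Σnᵢ(x̄ᵢ−x̄)² = 669.235; SSW = ΣΣ(x−x̄ᵢ)² = 735.732
MSB = 669.235/2 = 334.6175; MSW = 735.732/27 = 27.2493
F = MSB/MSW = 12.2798
df = (2, 27)
p-value (upper-tail) = 0.00016
At α=0.01: p < α → reject H₀

reject H₀: yes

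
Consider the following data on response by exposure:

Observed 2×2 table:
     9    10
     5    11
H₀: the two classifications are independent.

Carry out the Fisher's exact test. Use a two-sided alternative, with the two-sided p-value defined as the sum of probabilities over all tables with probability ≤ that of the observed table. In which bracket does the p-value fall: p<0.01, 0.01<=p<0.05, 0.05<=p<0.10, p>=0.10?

p-value bracket: p>=0.10

Margins: r₁=19, r₂=16, c₁=14, c₂=21, n=35
p_obs = C(19,9)·C(16,5)/C(35,14); sum pmf over tables with pmf ≤ p_obs
p-value (two-sided) = 0.49064
→ bracket: p>=0.10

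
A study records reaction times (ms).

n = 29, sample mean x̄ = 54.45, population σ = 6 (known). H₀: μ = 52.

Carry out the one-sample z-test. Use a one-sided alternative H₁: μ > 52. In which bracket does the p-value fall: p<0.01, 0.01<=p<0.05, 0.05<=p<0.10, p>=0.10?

SE = σ/√n = 6/√29 = 1.1142
z = (x̄−μ₀)/SE = (54.45−52)/1.1142 = 2.1989
p-value (one-sided, H₁ greater) = 0.01394
→ bracket: 0.01<=p<0.05

p-value bracket: 0.01<=p<0.05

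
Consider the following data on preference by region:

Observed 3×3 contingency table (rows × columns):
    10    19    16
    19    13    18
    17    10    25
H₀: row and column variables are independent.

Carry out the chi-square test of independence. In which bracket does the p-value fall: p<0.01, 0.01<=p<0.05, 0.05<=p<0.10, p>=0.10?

Row totals [45, 50, 52], col totals [46, 42, 59], n=147
χ² = (10−14.08)²/14.08 + (19−12.86)²/12.86 + (16−18.06)²/18.06 + (19−15.65)²/15.65 + (13−14.29)²/14.29 + (18−20.07)²/20.07 + (17−16.27)²/16.27 + (10−14.86)²/14.86 + (25−20.87)²/20.87 = 7.8384
df = 4
p-value (upper-tail) = 0.09768
→ bracket: 0.05<=p<0.10

p-value bracket: 0.05<=p<0.10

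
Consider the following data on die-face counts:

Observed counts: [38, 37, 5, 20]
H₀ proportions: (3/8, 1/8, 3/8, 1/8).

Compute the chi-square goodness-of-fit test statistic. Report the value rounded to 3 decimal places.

test statistic = 80.693

n = 100; E_i = n·p_i = [37.50, 12.50, 37.50, 12.50]
χ² = (38−37.50)²/37.50 + (37−12.50)²/12.50 + (5−37.50)²/37.50 + (20−12.50)²/12.50 = 80.6933
df = 3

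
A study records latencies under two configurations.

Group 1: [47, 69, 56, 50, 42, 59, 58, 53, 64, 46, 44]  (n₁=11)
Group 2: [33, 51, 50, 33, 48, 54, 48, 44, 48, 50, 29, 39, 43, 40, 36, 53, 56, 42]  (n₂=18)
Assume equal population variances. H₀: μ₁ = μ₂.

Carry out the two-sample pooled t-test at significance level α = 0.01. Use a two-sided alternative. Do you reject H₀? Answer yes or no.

reject H₀: yes

x̄₁=53.455, s₁=8.607, n₁=11
x̄₂=44.278, s₂=7.932, n₂=18
s_p² = [10·8.607² + 17·7.932²]/27 = 67.0496
SE = √(s_p²·(1/11+1/18)) = 3.1338
t = (53.455−44.278)/3.1338 = 2.9284
df = 27
p-value (two-sided) = 0.00684
At α=0.01: p < α → reject H₀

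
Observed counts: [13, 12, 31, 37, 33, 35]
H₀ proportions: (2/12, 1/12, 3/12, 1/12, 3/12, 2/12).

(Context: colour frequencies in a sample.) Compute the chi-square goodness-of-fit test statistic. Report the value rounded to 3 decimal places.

test statistic = 54.652

n = 161; E_i = n·p_i = [26.83, 13.42, 40.25, 13.42, 40.25, 26.83]
χ² = (13−26.83)²/26.83 + (12−13.42)²/13.42 + (31−40.25)²/40.25 + (37−13.42)²/13.42 + (33−40.25)²/40.25 + (35−26.83)²/26.83 = 54.6522
df = 5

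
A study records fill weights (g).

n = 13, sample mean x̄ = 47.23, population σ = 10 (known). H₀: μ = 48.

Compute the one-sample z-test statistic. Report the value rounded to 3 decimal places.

SE = σ/√n = 10/√13 = 2.7735
z = (x̄−μ₀)/SE = (47.23−48)/2.7735 = -0.2776

test statistic = -0.278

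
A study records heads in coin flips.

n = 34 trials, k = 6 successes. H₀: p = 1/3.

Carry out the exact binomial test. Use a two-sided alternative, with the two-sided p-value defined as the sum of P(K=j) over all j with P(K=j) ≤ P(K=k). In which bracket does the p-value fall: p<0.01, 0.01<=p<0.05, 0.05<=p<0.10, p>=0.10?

Exact binomial: n=34, k=6, p₀=1/3=0.3333
P(X=j) = C(n,j)·p₀^j·(1−p₀)^(n−j); p = Σ P(X=j) over j with P(X=j) ≤ P(X=6)
p-value (two-sided) = 0.06718
→ bracket: 0.05<=p<0.10

p-value bracket: 0.05<=p<0.10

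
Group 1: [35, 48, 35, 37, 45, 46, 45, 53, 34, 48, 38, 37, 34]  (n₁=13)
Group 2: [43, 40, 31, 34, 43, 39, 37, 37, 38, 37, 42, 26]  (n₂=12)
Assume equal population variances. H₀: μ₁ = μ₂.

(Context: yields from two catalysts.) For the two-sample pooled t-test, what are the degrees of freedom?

degrees of freedom = 23

df = n₁ + n₂ − 2 = 13 + 12 − 2 = 23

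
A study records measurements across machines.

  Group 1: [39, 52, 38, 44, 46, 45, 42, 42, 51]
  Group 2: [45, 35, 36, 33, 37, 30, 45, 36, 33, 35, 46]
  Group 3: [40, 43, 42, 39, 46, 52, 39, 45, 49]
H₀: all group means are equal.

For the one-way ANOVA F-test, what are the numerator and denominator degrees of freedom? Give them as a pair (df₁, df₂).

k = 3 groups, N = 29 total
df = (k−1, N−k) = (3−1, 29−3) = (2, 26)

degrees of freedom = [2, 26]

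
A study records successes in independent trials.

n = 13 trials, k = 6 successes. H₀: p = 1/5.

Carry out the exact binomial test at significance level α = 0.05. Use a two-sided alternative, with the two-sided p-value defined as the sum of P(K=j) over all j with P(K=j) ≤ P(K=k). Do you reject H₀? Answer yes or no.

Exact binomial: n=13, k=6, p₀=1/5=0.2000
P(X=j) = C(n,j)·p₀^j·(1−p₀)^(n−j); p = Σ P(X=j) over j with P(X=j) ≤ P(X=6)
p-value (two-sided) = 0.03004
At α=0.05: p < α → reject H₀

reject H₀: yes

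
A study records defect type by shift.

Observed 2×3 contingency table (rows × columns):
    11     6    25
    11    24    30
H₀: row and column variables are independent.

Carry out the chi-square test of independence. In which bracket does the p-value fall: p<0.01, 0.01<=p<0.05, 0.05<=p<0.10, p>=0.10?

p-value bracket: 0.01<=p<0.05

Row totals [42, 65], col totals [22, 30, 55], n=107
χ² = (11−8.64)²/8.64 + (6−11.78)²/11.78 + (25−21.59)²/21.59 + (11−13.36)²/13.36 + (24−18.22)²/18.22 + (30−33.41)²/33.41 = 6.6163
df = 2
p-value (upper-tail) = 0.03658
→ bracket: 0.01<=p<0.05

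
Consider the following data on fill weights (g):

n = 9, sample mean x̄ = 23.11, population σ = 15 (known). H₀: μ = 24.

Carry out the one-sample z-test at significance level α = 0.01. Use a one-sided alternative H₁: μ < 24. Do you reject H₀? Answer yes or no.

reject H₀: no

SE = σ/√n = 15/√9 = 5.0000
z = (x̄−μ₀)/SE = (23.11−24)/5.0000 = -0.1780
p-value (one-sided, H₁ less) = 0.42936
At α=0.01: p ≥ α → fail to reject H₀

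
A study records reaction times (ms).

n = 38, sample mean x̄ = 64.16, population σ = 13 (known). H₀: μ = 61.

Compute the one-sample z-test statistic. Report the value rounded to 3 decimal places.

SE = σ/√n = 13/√38 = 2.1089
z = (x̄−μ₀)/SE = (64.16−61)/2.1089 = 1.4984

test statistic = 1.498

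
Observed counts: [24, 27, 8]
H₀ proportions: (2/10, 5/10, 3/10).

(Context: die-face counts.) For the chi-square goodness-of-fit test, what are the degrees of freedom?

degrees of freedom = 2

df = k − 1 = 3 − 1 = 2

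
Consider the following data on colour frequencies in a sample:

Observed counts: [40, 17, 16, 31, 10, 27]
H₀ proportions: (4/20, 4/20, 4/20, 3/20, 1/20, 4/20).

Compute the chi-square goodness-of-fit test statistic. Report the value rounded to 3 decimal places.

n = 141; E_i = n·p_i = [28.20, 28.20, 28.20, 21.15, 7.05, 28.20]
χ² = (40−28.20)²/28.20 + (17−28.20)²/28.20 + (16−28.20)²/28.20 + (31−21.15)²/21.15 + (10−7.05)²/7.05 + (27−28.20)²/28.20 = 20.5366
df = 5

test statistic = 20.537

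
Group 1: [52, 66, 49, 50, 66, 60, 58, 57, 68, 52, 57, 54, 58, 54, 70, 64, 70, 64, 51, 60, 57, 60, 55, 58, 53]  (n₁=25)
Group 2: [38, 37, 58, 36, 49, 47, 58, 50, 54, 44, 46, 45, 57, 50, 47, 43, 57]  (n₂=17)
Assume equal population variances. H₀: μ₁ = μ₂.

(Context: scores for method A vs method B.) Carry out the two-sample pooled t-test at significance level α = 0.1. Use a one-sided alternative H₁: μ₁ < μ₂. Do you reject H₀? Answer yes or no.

x̄₁=58.520, s₁=6.219, n₁=25
x̄₂=48.000, s₂=7.194, n₂=17
s_p² = [24·6.219² + 16·7.194²]/40 = 43.9060
SE = √(s_p²·(1/25+1/17)) = 2.0830
t = (58.520−48.000)/2.0830 = 5.0504
df = 40
p-value (one-sided, H₁ less) = 0.99999
At α=0.1: p ≥ α → fail to reject H₀

reject H₀: no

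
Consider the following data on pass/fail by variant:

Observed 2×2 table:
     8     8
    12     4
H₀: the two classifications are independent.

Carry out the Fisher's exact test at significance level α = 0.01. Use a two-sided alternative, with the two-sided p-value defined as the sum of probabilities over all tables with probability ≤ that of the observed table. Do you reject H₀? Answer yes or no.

Margins: r₁=16, r₂=16, c₁=20, c₂=12, n=32
p_obs = C(16,8)·C(16,12)/C(32,20); sum pmf over tables with pmf ≤ p_obs
p-value (two-sided) = 0.27337
At α=0.01: p ≥ α → fail to reject H₀

reject H₀: no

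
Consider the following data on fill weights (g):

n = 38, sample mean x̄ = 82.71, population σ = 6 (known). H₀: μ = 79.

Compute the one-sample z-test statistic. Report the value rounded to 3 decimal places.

test statistic = 3.812

SE = σ/√n = 6/√38 = 0.9733
z = (x̄−μ₀)/SE = (82.71−79)/0.9733 = 3.8117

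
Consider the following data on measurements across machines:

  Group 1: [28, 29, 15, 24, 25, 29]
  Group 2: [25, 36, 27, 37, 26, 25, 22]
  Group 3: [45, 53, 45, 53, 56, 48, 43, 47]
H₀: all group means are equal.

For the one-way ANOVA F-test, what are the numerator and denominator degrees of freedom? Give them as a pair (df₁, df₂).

k = 3 groups, N = 21 total
df = (k−1, N−k) = (3−1, 21−3) = (2, 18)

degrees of freedom = [2, 18]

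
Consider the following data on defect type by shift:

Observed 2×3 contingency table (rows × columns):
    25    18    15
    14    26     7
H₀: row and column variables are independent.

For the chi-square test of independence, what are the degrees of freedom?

df = (r−1)(c−1) = (2−1)·(3−1) = 2

degrees of freedom = 2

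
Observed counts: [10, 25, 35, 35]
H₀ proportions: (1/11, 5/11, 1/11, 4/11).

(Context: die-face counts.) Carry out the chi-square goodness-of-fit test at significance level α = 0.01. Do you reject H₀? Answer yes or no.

n = 105; E_i = n·p_i = [9.55, 47.73, 9.55, 38.18]
χ² = (10−9.55)²/9.55 + (25−47.73)²/47.73 + (35−9.55)²/9.55 + (35−38.18)²/38.18 = 78.9881
df = 3
p-value (upper-tail) = 0.00000
At α=0.01: p < α → reject H₀

reject H₀: yes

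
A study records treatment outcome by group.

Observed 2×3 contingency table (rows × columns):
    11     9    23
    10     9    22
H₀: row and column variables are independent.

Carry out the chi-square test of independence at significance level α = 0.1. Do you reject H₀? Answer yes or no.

Row totals [43, 41], col totals [21, 18, 45], n=84
χ² = (11−10.75)²/10.75 + (9−9.21)²/9.21 + (23−23.04)²/23.04 + (10−10.25)²/10.25 + (9−8.79)²/8.79 + (22−21.96)²/21.96 = 0.0222
df = 2
p-value (upper-tail) = 0.98894
At α=0.1: p ≥ α → fail to reject H₀

reject H₀: no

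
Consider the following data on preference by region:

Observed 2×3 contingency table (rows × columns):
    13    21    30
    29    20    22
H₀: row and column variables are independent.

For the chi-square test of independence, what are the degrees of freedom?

degrees of freedom = 2

df = (r−1)(c−1) = (2−1)·(3−1) = 2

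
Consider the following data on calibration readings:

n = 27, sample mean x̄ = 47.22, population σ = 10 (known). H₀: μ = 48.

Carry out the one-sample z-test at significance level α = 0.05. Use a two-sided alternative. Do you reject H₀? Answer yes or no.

SE = σ/√n = 10/√27 = 1.9245
z = (x̄−μ₀)/SE = (47.22−48)/1.9245 = -0.4053
p-value (two-sided) = 0.68526
At α=0.05: p ≥ α → fail to reject H₀

reject H₀: no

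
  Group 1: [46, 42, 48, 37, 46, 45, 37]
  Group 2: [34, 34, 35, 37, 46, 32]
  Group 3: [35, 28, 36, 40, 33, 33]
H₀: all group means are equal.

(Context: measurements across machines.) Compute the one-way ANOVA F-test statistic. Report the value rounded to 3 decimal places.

test statistic = 6.901

Group means [43.00, 36.33, 34.17], grand mean 38.105
SSB = Σnᵢ(x̄ᵢ−x̄)² = 279.623; SSW = ΣΣ(x−x̄ᵢ)² = 324.167
MSB = 279.623/2 = 139.8114; MSW = 324.167/16 = 20.2604
F = MSB/MSW = 6.9007
df = (2, 16)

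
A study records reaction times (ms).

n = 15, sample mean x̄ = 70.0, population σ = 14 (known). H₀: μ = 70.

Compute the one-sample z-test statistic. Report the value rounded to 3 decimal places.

SE = σ/√n = 14/√15 = 3.6148
z = (x̄−μ₀)/SE = (70.0−70)/3.6148 = 0.0000

test statistic = 0.000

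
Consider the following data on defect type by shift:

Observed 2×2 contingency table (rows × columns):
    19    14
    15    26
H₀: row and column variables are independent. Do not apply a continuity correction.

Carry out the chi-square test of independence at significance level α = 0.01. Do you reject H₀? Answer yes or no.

reject H₀: no

Row totals [33, 41], col totals [34, 40], n=74
χ² = (19−15.16)²/15.16 + (14−17.84)²/17.84 + (15−18.84)²/18.84 + (26−22.16)²/22.16 = 3.2436
df = 1
p-value (upper-tail) = 0.07170
At α=0.01: p ≥ α → fail to reject H₀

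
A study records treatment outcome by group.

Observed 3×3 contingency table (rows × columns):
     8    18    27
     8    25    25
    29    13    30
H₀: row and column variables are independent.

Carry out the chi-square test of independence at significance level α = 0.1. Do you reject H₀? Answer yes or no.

Row totals [53, 58, 72], col totals [45, 56, 82], n=183
χ² = (8−13.03)²/13.03 + (18−16.22)²/16.22 + (27−23.75)²/23.75 + (8−14.26)²/14.26 + (25−17.75)²/17.75 + (25−25.99)²/25.99 + (29−17.70)²/17.70 + (13−22.03)²/22.03 + (30−32.26)²/32.26 = 19.4018
df = 4
p-value (upper-tail) = 0.00066
At α=0.1: p < α → reject H₀

reject H₀: yes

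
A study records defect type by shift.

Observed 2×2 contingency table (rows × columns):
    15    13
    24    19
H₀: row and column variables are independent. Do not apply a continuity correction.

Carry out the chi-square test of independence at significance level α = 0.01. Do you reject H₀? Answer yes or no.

Row totals [28, 43], col totals [39, 32], n=71
χ² = (15−15.38)²/15.38 + (13−12.62)²/12.62 + (24−23.62)²/23.62 + (19−19.38)²/19.38 = 0.0344
df = 1
p-value (upper-tail) = 0.85276
At α=0.01: p ≥ α → fail to reject H₀

reject H₀: no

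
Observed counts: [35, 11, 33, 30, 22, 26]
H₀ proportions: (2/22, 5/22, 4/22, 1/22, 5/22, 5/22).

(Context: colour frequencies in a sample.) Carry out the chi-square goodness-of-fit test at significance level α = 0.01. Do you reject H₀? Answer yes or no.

reject H₀: yes

n = 157; E_i = n·p_i = [14.27, 35.68, 28.55, 7.14, 35.68, 35.68]
χ² = (35−14.27)²/14.27 + (11−35.68)²/35.68 + (33−28.55)²/28.55 + (30−7.14)²/7.14 + (22−35.68)²/35.68 + (26−35.68)²/35.68 = 128.9930
df = 5
p-value (upper-tail) = 0.00000
At α=0.01: p < α → reject H₀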